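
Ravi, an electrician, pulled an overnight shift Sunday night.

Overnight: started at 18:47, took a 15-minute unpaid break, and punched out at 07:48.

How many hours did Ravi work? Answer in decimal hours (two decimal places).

12.77 hours

Overnight: 18:47 → midnight = 5 h 13 min; midnight → 07:48 = 7 h 48 min; span 13 h 1 min; less 15 min break → 12 h 46 min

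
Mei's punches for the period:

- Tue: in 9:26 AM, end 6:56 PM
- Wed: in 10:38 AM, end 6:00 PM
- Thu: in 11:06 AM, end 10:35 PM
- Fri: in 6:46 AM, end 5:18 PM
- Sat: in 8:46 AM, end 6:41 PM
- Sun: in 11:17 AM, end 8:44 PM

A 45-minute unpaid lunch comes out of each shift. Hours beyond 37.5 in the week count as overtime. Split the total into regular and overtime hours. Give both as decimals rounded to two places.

Regular 37.50 hours, overtime 16.25 hours

Tue: 9:26 AM–6:56 PM = 9 h 30 min; less 45 min break → 8 h 45 min
Wed: 10:38 AM–6:00 PM = 7 h 22 min; less 45 min break → 6 h 37 min
Thu: 11:06 AM–10:35 PM = 11 h 29 min; less 45 min break → 10 h 44 min
Fri: 6:46 AM–5:18 PM = 10 h 32 min; less 45 min break → 9 h 47 min
Sat: 8:46 AM–6:41 PM = 9 h 55 min; less 45 min break → 9 h 10 min
Sun: 11:17 AM–8:44 PM = 9 h 27 min; less 45 min break → 8 h 42 min
Total worked: 53 h 45 min = 53.75 h.
Threshold 37.5 h → overtime 16 h 15 min, regular 37 h 30 min.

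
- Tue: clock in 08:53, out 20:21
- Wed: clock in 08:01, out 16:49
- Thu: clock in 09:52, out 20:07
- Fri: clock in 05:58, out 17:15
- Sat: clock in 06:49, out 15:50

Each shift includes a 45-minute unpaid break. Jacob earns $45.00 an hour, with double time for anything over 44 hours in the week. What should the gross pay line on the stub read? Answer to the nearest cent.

$2256.00

Tue: 08:53–20:21 = 11 h 28 min; less 45 min break → 10 h 43 min
Wed: 08:01–16:49 = 8 h 48 min; less 45 min break → 8 h 3 min
Thu: 09:52–20:07 = 10 h 15 min; less 45 min break → 9 h 30 min
Fri: 05:58–17:15 = 11 h 17 min; less 45 min break → 10 h 32 min
Sat: 06:49–15:50 = 9 h 1 min; less 45 min break → 8 h 16 min
Total worked: 47 h 4 min = 2824 min.
Regular 44 h 0 min = 2640 min at $45.00/h; overtime 3 h 4 min = 184 min at $90.00/h.
Pay = (2640 × $45.00 + 184 × $90.00) ÷ 60 = $2256.00.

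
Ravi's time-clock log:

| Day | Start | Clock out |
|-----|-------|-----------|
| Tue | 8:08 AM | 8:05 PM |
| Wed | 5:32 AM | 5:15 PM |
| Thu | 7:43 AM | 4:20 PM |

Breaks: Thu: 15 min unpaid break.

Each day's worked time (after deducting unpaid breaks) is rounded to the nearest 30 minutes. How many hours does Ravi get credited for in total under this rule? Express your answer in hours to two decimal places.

Tue: 8:08 AM–8:05 PM = 11 h 57 min → rounds to 12 h 0 min
Wed: 5:32 AM–5:15 PM = 11 h 43 min → rounds to 11 h 30 min
Thu: 7:43 AM–4:20 PM = 8 h 37 min − 15 min = 8 h 22 min → rounds to 8 h 30 min
Total credited: 32 h 0 min.

32.00 hours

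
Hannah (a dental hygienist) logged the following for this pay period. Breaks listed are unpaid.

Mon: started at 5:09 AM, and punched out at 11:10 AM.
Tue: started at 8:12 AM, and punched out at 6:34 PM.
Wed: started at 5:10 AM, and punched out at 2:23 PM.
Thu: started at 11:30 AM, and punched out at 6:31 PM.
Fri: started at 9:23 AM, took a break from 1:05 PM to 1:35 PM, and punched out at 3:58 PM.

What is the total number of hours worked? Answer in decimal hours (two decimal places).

Mon: 5:09 AM–11:10 AM = 6 h 1 min
Tue: 8:12 AM–6:34 PM = 10 h 22 min
Wed: 5:10 AM–2:23 PM = 9 h 13 min
Thu: 11:30 AM–6:31 PM = 7 h 1 min
Fri: 9:23 AM–3:58 PM = 6 h 35 min; less 30 min break → 6 h 5 min
Total: 6 h 1 min + 10 h 22 min + 9 h 13 min + 7 h 1 min + 6 h 5 min = 38 h 42 min.

38.70 hours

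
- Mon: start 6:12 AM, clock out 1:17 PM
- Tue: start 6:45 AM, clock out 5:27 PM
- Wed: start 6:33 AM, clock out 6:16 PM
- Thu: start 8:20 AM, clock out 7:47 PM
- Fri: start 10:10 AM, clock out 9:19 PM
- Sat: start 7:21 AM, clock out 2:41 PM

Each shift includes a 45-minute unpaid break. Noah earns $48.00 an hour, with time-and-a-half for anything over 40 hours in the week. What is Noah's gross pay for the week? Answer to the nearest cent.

$2995.20

Mon: 6:12 AM–1:17 PM = 7 h 5 min; less 45 min break → 6 h 20 min
Tue: 6:45 AM–5:27 PM = 10 h 42 min; less 45 min break → 9 h 57 min
Wed: 6:33 AM–6:16 PM = 11 h 43 min; less 45 min break → 10 h 58 min
Thu: 8:20 AM–7:47 PM = 11 h 27 min; less 45 min break → 10 h 42 min
Fri: 10:10 AM–9:19 PM = 11 h 9 min; less 45 min break → 10 h 24 min
Sat: 7:21 AM–2:41 PM = 7 h 20 min; less 45 min break → 6 h 35 min
Total worked: 54 h 56 min = 3296 min.
Regular 40 h 0 min = 2400 min at $48.00/h; overtime 14 h 56 min = 896 min at $72.00/h.
Pay = (2400 × $48.00 + 896 × $72.00) ÷ 60 = $2995.20.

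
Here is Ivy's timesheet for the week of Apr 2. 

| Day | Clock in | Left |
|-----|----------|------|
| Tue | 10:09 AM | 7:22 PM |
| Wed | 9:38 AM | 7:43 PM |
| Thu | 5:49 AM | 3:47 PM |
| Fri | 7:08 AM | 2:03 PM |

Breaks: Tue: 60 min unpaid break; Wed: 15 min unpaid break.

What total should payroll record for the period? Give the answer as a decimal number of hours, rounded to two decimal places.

Tue: 10:09 AM–7:22 PM = 9 h 13 min; less 60 min break → 8 h 13 min
Wed: 9:38 AM–7:43 PM = 10 h 5 min; less 15 min break → 9 h 50 min
Thu: 5:49 AM–3:47 PM = 9 h 58 min
Fri: 7:08 AM–2:03 PM = 6 h 55 min
Total: 8 h 13 min + 9 h 50 min + 9 h 58 min + 6 h 55 min = 34 h 56 min.

34.93 hours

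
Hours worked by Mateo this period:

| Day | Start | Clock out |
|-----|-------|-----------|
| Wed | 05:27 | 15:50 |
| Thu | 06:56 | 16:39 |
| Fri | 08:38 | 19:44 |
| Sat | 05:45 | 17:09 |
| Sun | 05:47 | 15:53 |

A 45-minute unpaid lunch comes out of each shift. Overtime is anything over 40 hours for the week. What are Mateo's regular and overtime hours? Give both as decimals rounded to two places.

Wed: 05:27–15:50 = 10 h 23 min; less 45 min break → 9 h 38 min
Thu: 06:56–16:39 = 9 h 43 min; less 45 min break → 8 h 58 min
Fri: 08:38–19:44 = 11 h 6 min; less 45 min break → 10 h 21 min
Sat: 05:45–17:09 = 11 h 24 min; less 45 min break → 10 h 39 min
Sun: 05:47–15:53 = 10 h 6 min; less 45 min break → 9 h 21 min
Total worked: 48 h 57 min = 48.95 h.
Threshold 40 h → overtime 8 h 57 min, regular 40 h 0 min.

Regular 40.00 hours, overtime 8.95 hours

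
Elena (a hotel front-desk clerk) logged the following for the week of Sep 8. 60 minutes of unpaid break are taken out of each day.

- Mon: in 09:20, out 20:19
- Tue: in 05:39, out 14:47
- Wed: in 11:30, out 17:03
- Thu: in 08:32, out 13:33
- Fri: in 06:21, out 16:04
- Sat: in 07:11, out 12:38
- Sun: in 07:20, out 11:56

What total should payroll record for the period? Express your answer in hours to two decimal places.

Mon: 09:20–20:19 = 10 h 59 min; less 60 min break → 9 h 59 min
Tue: 05:39–14:47 = 9 h 8 min; less 60 min break → 8 h 8 min
Wed: 11:30–17:03 = 5 h 33 min; less 60 min break → 4 h 33 min
Thu: 08:32–13:33 = 5 h 1 min; less 60 min break → 4 h 1 min
Fri: 06:21–16:04 = 9 h 43 min; less 60 min break → 8 h 43 min
Sat: 07:11–12:38 = 5 h 27 min; less 60 min break → 4 h 27 min
Sun: 07:20–11:56 = 4 h 36 min; less 60 min break → 3 h 36 min
Total: 9 h 59 min + 8 h 8 min + 4 h 33 min + 4 h 1 min + 8 h 43 min + 4 h 27 min + 3 h 36 min = 43 h 27 min.

43.45 hours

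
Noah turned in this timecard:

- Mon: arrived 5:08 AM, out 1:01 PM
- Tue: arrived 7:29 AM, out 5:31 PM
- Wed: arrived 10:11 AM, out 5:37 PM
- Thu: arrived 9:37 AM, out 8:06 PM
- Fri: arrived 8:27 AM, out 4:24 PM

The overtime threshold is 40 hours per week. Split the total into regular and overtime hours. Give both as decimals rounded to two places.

Regular 40.00 hours, overtime 3.78 hours

Mon: 5:08 AM–1:01 PM = 7 h 53 min
Tue: 7:29 AM–5:31 PM = 10 h 2 min
Wed: 10:11 AM–5:37 PM = 7 h 26 min
Thu: 9:37 AM–8:06 PM = 10 h 29 min
Fri: 8:27 AM–4:24 PM = 7 h 57 min
Total worked: 43 h 47 min = 43.78 h.
Threshold 40 h → overtime 3 h 47 min, regular 40 h 0 min.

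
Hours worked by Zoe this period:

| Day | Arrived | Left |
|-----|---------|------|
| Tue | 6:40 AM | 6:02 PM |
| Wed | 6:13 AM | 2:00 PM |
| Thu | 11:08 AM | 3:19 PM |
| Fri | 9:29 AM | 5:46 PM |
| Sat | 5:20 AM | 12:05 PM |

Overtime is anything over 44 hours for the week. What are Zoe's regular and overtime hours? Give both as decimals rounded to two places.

Tue: 6:40 AM–6:02 PM = 11 h 22 min
Wed: 6:13 AM–2:00 PM = 7 h 47 min
Thu: 11:08 AM–3:19 PM = 4 h 11 min
Fri: 9:29 AM–5:46 PM = 8 h 17 min
Sat: 5:20 AM–12:05 PM = 6 h 45 min
Total worked: 38 h 22 min = 38.37 h.
Threshold 44 h → overtime 0 h 0 min, regular 38 h 22 min.

Regular 38.37 hours, overtime 0.00 hours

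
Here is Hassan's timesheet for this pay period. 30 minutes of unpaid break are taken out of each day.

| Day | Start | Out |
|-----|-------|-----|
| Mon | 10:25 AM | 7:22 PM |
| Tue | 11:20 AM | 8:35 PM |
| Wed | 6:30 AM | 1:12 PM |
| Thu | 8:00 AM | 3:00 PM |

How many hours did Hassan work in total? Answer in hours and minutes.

29 h 54 min

Mon: 10:25 AM–7:22 PM = 8 h 57 min; less 30 min break → 8 h 27 min
Tue: 11:20 AM–8:35 PM = 9 h 15 min; less 30 min break → 8 h 45 min
Wed: 6:30 AM–1:12 PM = 6 h 42 min; less 30 min break → 6 h 12 min
Thu: 8:00 AM–3:00 PM = 7 h 0 min; less 30 min break → 6 h 30 min
Total: 8 h 27 min + 8 h 45 min + 6 h 12 min + 6 h 30 min = 29 h 54 min.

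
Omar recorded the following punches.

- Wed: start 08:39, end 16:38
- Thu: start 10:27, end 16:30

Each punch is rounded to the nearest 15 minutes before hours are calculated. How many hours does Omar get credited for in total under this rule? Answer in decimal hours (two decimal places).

Wed: in 08:39→08:45, out 16:38→16:45; 8 h 0 min
Thu: in 10:27→10:30, out 16:30→16:30; 6 h 0 min
Total credited: 14 h 0 min.

14.00 hours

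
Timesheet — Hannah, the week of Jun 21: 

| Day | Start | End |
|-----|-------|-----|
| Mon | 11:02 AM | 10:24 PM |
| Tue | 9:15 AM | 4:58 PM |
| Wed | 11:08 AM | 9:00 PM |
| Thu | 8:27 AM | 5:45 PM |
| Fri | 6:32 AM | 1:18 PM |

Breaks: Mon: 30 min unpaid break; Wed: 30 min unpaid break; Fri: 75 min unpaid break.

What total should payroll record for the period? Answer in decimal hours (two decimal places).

42.77 hours

Mon: 11:02 AM–10:24 PM = 11 h 22 min; less 30 min break → 10 h 52 min
Tue: 9:15 AM–4:58 PM = 7 h 43 min
Wed: 11:08 AM–9:00 PM = 9 h 52 min; less 30 min break → 9 h 22 min
Thu: 8:27 AM–5:45 PM = 9 h 18 min
Fri: 6:32 AM–1:18 PM = 6 h 46 min; less 75 min break → 5 h 31 min
Total: 10 h 52 min + 7 h 43 min + 9 h 22 min + 9 h 18 min + 5 h 31 min = 42 h 46 min.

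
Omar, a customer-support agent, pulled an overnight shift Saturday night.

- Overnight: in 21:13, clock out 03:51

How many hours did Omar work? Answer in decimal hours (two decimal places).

Overnight: 21:13 → midnight = 2 h 47 min; midnight → 03:51 = 3 h 51 min; span 6 h 38 min

6.63 hours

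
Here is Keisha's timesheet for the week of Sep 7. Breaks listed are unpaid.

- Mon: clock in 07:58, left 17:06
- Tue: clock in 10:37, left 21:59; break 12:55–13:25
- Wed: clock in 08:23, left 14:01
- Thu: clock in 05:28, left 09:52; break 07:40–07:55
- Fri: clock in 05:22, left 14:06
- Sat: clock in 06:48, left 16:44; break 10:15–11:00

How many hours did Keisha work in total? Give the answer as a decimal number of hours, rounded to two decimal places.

47.70 hours

Mon: 07:58–17:06 = 9 h 8 min
Tue: 10:37–21:59 = 11 h 22 min; less 30 min break → 10 h 52 min
Wed: 08:23–14:01 = 5 h 38 min
Thu: 05:28–09:52 = 4 h 24 min; less 15 min break → 4 h 9 min
Fri: 05:22–14:06 = 8 h 44 min
Sat: 06:48–16:44 = 9 h 56 min; less 45 min break → 9 h 11 min
Total: 9 h 8 min + 10 h 52 min + 5 h 38 min + 4 h 9 min + 8 h 44 min + 9 h 11 min = 47 h 42 min.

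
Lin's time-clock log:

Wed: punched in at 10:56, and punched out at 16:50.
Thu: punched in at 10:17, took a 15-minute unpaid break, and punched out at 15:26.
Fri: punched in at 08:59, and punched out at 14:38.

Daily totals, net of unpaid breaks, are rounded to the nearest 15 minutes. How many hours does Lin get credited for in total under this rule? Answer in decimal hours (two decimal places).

Wed: 10:56–16:50 = 5 h 54 min → rounds to 6 h 0 min
Thu: 10:17–15:26 = 5 h 9 min − 15 min = 4 h 54 min → rounds to 5 h 0 min
Fri: 08:59–14:38 = 5 h 39 min → rounds to 5 h 45 min
Total credited: 16 h 45 min.

16.75 hours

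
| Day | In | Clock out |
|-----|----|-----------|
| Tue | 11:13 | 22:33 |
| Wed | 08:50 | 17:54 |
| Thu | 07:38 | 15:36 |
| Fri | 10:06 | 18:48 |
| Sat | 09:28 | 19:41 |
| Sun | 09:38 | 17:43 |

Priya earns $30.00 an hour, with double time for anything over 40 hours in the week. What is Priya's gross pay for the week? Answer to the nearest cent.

$2122.00

Tue: 11:13–22:33 = 11 h 20 min
Wed: 08:50–17:54 = 9 h 4 min
Thu: 07:38–15:36 = 7 h 58 min
Fri: 10:06–18:48 = 8 h 42 min
Sat: 09:28–19:41 = 10 h 13 min
Sun: 09:38–17:43 = 8 h 5 min
Total worked: 55 h 22 min = 3322 min.
Regular 40 h 0 min = 2400 min at $30.00/h; overtime 15 h 22 min = 922 min at $60.00/h.
Pay = (2400 × $30.00 + 922 × $60.00) ÷ 60 = $2122.00.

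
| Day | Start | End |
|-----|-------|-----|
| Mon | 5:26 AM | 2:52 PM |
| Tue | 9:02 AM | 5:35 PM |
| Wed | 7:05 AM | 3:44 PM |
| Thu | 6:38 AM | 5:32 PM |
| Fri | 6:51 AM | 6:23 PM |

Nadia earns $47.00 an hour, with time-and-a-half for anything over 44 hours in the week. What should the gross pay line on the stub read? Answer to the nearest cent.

$2425.20

Mon: 5:26 AM–2:52 PM = 9 h 26 min
Tue: 9:02 AM–5:35 PM = 8 h 33 min
Wed: 7:05 AM–3:44 PM = 8 h 39 min
Thu: 6:38 AM–5:32 PM = 10 h 54 min
Fri: 6:51 AM–6:23 PM = 11 h 32 min
Total worked: 49 h 4 min = 2944 min.
Regular 44 h 0 min = 2640 min at $47.00/h; overtime 5 h 4 min = 304 min at $70.50/h.
Pay = (2640 × $47.00 + 304 × $70.50) ÷ 60 = $2425.20.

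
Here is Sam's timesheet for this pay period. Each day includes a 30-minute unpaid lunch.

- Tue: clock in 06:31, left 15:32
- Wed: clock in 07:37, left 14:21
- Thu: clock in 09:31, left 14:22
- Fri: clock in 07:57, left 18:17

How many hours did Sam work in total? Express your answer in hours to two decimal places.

Tue: 06:31–15:32 = 9 h 1 min; less 30 min break → 8 h 31 min
Wed: 07:37–14:21 = 6 h 44 min; less 30 min break → 6 h 14 min
Thu: 09:31–14:22 = 4 h 51 min; less 30 min break → 4 h 21 min
Fri: 07:57–18:17 = 10 h 20 min; less 30 min break → 9 h 50 min
Total: 8 h 31 min + 6 h 14 min + 4 h 21 min + 9 h 50 min = 28 h 56 min.

28.93 hours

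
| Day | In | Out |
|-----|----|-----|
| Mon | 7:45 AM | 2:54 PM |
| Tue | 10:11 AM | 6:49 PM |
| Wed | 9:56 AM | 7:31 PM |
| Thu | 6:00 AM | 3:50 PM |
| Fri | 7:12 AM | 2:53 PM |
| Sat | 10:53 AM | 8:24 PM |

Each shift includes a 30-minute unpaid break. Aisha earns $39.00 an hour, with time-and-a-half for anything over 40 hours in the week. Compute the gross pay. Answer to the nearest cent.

$2109.90

Mon: 7:45 AM–2:54 PM = 7 h 9 min; less 30 min break → 6 h 39 min
Tue: 10:11 AM–6:49 PM = 8 h 38 min; less 30 min break → 8 h 8 min
Wed: 9:56 AM–7:31 PM = 9 h 35 min; less 30 min break → 9 h 5 min
Thu: 6:00 AM–3:50 PM = 9 h 50 min; less 30 min break → 9 h 20 min
Fri: 7:12 AM–2:53 PM = 7 h 41 min; less 30 min break → 7 h 11 min
Sat: 10:53 AM–8:24 PM = 9 h 31 min; less 30 min break → 9 h 1 min
Total worked: 49 h 24 min = 2964 min.
Regular 40 h 0 min = 2400 min at $39.00/h; overtime 9 h 24 min = 564 min at $58.50/h.
Pay = (2400 × $39.00 + 564 × $58.50) ÷ 60 = $2109.90.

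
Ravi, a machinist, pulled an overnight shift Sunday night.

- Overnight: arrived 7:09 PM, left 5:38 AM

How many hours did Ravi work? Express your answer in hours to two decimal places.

10.48 hours

Overnight: 7:09 PM → midnight = 4 h 51 min; midnight → 5:38 AM = 5 h 38 min; span 10 h 29 min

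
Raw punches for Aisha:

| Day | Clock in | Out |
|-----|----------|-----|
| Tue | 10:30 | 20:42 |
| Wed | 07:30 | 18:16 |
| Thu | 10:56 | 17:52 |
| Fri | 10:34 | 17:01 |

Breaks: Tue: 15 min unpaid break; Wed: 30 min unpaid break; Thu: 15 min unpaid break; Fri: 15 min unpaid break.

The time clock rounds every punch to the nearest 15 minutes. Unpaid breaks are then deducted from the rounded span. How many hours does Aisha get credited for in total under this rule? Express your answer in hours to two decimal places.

Tue: in 10:30→10:30, out 20:42→20:45; 10 h 15 min − 15 min = 10 h 0 min
Wed: in 07:30→07:30, out 18:16→18:15; 10 h 45 min − 30 min = 10 h 15 min
Thu: in 10:56→11:00, out 17:52→17:45; 6 h 45 min − 15 min = 6 h 30 min
Fri: in 10:34→10:30, out 17:01→17:00; 6 h 30 min − 15 min = 6 h 15 min
Total credited: 33 h 0 min.

33.00 hours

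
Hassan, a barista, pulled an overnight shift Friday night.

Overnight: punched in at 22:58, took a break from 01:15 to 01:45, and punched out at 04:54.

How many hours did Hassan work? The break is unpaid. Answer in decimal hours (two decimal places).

5.43 hours

Overnight: 22:58 → midnight = 1 h 2 min; midnight → 04:54 = 4 h 54 min; span 5 h 56 min; less 30 min break → 5 h 26 min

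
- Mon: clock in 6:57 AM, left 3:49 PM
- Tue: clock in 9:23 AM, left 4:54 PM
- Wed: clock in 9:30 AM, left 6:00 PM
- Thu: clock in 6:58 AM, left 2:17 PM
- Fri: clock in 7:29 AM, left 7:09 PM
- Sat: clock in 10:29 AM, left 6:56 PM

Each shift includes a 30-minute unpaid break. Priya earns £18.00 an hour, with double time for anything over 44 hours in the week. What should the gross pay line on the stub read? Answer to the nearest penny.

Mon: 6:57 AM–3:49 PM = 8 h 52 min; less 30 min break → 8 h 22 min
Tue: 9:23 AM–4:54 PM = 7 h 31 min; less 30 min break → 7 h 1 min
Wed: 9:30 AM–6:00 PM = 8 h 30 min; less 30 min break → 8 h 0 min
Thu: 6:58 AM–2:17 PM = 7 h 19 min; less 30 min break → 6 h 49 min
Fri: 7:29 AM–7:09 PM = 11 h 40 min; less 30 min break → 11 h 10 min
Sat: 10:29 AM–6:56 PM = 8 h 27 min; less 30 min break → 7 h 57 min
Total worked: 49 h 19 min = 2959 min.
Regular 44 h 0 min = 2640 min at £18.00/h; overtime 5 h 19 min = 319 min at £36.00/h.
Pay = (2640 × £18.00 + 319 × £36.00) ÷ 60 = £983.40.

£983.40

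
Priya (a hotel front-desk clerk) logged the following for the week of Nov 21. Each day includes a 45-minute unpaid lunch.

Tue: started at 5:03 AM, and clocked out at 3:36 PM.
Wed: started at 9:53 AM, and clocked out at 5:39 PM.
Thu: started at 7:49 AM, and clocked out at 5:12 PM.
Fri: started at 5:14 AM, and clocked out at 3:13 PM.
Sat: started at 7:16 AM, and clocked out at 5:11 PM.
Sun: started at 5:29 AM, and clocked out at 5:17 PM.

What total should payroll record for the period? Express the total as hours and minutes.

Tue: 5:03 AM–3:36 PM = 10 h 33 min; less 45 min break → 9 h 48 min
Wed: 9:53 AM–5:39 PM = 7 h 46 min; less 45 min break → 7 h 1 min
Thu: 7:49 AM–5:12 PM = 9 h 23 min; less 45 min break → 8 h 38 min
Fri: 5:14 AM–3:13 PM = 9 h 59 min; less 45 min break → 9 h 14 min
Sat: 7:16 AM–5:11 PM = 9 h 55 min; less 45 min break → 9 h 10 min
Sun: 5:29 AM–5:17 PM = 11 h 48 min; less 45 min break → 11 h 3 min
Total: 9 h 48 min + 7 h 1 min + 8 h 38 min + 9 h 14 min + 9 h 10 min + 11 h 3 min = 54 h 54 min.

54 h 54 min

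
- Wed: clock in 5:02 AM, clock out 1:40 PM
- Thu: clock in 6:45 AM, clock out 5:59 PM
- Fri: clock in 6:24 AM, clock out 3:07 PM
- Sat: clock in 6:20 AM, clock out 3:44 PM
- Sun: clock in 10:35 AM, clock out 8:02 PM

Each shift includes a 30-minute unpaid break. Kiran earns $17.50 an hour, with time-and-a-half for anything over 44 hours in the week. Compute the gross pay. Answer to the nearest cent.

Wed: 5:02 AM–1:40 PM = 8 h 38 min; less 30 min break → 8 h 8 min
Thu: 6:45 AM–5:59 PM = 11 h 14 min; less 30 min break → 10 h 44 min
Fri: 6:24 AM–3:07 PM = 8 h 43 min; less 30 min break → 8 h 13 min
Sat: 6:20 AM–3:44 PM = 9 h 24 min; less 30 min break → 8 h 54 min
Sun: 10:35 AM–8:02 PM = 9 h 27 min; less 30 min break → 8 h 57 min
Total worked: 44 h 56 min = 2696 min.
Regular 44 h 0 min = 2640 min at $17.50/h; overtime 0 h 56 min = 56 min at $26.25/h.
Pay = (2640 × $17.50 + 56 × $26.25) ÷ 60 = $794.50.

$794.50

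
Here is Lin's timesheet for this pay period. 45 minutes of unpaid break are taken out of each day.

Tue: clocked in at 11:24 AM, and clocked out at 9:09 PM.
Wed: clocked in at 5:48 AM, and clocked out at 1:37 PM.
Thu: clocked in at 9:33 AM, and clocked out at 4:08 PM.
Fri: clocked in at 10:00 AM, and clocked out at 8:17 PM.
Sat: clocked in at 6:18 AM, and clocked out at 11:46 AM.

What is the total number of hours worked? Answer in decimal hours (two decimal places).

36.15 hours

Tue: 11:24 AM–9:09 PM = 9 h 45 min; less 45 min break → 9 h 0 min
Wed: 5:48 AM–1:37 PM = 7 h 49 min; less 45 min break → 7 h 4 min
Thu: 9:33 AM–4:08 PM = 6 h 35 min; less 45 min break → 5 h 50 min
Fri: 10:00 AM–8:17 PM = 10 h 17 min; less 45 min break → 9 h 32 min
Sat: 6:18 AM–11:46 AM = 5 h 28 min; less 45 min break → 4 h 43 min
Total: 9 h 0 min + 7 h 4 min + 5 h 50 min + 9 h 32 min + 4 h 43 min = 36 h 9 min.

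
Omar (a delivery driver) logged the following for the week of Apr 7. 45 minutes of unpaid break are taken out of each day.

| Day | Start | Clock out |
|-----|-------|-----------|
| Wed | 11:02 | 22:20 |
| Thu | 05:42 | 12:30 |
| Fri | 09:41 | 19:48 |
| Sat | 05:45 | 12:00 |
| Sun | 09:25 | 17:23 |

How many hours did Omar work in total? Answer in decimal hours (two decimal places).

Wed: 11:02–22:20 = 11 h 18 min; less 45 min break → 10 h 33 min
Thu: 05:42–12:30 = 6 h 48 min; less 45 min break → 6 h 3 min
Fri: 09:41–19:48 = 10 h 7 min; less 45 min break → 9 h 22 min
Sat: 05:45–12:00 = 6 h 15 min; less 45 min break → 5 h 30 min
Sun: 09:25–17:23 = 7 h 58 min; less 45 min break → 7 h 13 min
Total: 10 h 33 min + 6 h 3 min + 9 h 22 min + 5 h 30 min + 7 h 13 min = 38 h 41 min.

38.68 hours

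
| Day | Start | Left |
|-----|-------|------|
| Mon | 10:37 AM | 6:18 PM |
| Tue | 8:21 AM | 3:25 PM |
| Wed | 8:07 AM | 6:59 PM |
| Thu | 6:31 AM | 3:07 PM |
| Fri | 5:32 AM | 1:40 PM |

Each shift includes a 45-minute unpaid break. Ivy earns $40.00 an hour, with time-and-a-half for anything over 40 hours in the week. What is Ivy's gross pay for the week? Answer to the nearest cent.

$1544.00

Mon: 10:37 AM–6:18 PM = 7 h 41 min; less 45 min break → 6 h 56 min
Tue: 8:21 AM–3:25 PM = 7 h 4 min; less 45 min break → 6 h 19 min
Wed: 8:07 AM–6:59 PM = 10 h 52 min; less 45 min break → 10 h 7 min
Thu: 6:31 AM–3:07 PM = 8 h 36 min; less 45 min break → 7 h 51 min
Fri: 5:32 AM–1:40 PM = 8 h 8 min; less 45 min break → 7 h 23 min
Total worked: 38 h 36 min = 2316 min.
Regular 38 h 36 min = 2316 min at $40.00/h; overtime 0 h 0 min = 0 min at $60.00/h.
Pay = (2316 × $40.00 + 0 × $60.00) ÷ 60 = $1544.00.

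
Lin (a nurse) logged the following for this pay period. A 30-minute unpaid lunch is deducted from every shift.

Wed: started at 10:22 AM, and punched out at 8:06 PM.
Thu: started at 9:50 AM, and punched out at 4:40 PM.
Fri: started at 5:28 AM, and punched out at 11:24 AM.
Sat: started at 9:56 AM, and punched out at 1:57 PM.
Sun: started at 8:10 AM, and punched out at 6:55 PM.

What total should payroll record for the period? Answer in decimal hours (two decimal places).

34.77 hours

Wed: 10:22 AM–8:06 PM = 9 h 44 min; less 30 min break → 9 h 14 min
Thu: 9:50 AM–4:40 PM = 6 h 50 min; less 30 min break → 6 h 20 min
Fri: 5:28 AM–11:24 AM = 5 h 56 min; less 30 min break → 5 h 26 min
Sat: 9:56 AM–1:57 PM = 4 h 1 min; less 30 min break → 3 h 31 min
Sun: 8:10 AM–6:55 PM = 10 h 45 min; less 30 min break → 10 h 15 min
Total: 9 h 14 min + 6 h 20 min + 5 h 26 min + 3 h 31 min + 10 h 15 min = 34 h 46 min.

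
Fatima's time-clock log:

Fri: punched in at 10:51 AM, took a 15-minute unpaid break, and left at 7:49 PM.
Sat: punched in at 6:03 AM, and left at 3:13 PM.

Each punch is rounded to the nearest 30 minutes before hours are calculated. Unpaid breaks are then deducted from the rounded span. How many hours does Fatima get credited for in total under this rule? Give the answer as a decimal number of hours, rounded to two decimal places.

Fri: in 10:51 AM→11:00 AM, out 7:49 PM→8:00 PM; 9 h 0 min − 15 min = 8 h 45 min
Sat: in 6:03 AM→6:00 AM, out 3:13 PM→3:00 PM; 9 h 0 min
Total credited: 17 h 45 min.

17.75 hours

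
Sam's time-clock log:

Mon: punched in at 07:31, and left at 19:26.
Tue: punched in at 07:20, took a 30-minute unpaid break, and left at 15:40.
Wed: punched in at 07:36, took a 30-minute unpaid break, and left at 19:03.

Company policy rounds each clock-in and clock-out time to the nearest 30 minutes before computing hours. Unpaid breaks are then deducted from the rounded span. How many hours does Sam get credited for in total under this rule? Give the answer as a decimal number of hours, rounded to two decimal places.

Mon: in 07:31→07:30, out 19:26→19:30; 12 h 0 min
Tue: in 07:20→07:30, out 15:40→15:30; 8 h 0 min − 30 min = 7 h 30 min
Wed: in 07:36→07:30, out 19:03→19:00; 11 h 30 min − 30 min = 11 h 0 min
Total credited: 30 h 30 min.

30.50 hours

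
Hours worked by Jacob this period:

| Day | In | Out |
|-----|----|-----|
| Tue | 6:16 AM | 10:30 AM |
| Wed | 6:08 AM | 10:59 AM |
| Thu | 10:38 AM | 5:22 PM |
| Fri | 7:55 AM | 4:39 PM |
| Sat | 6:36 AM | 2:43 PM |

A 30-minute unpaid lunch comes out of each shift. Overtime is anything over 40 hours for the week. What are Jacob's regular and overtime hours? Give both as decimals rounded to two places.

Regular 30.17 hours, overtime 0.00 hours

Tue: 6:16 AM–10:30 AM = 4 h 14 min; less 30 min break → 3 h 44 min
Wed: 6:08 AM–10:59 AM = 4 h 51 min; less 30 min break → 4 h 21 min
Thu: 10:38 AM–5:22 PM = 6 h 44 min; less 30 min break → 6 h 14 min
Fri: 7:55 AM–4:39 PM = 8 h 44 min; less 30 min break → 8 h 14 min
Sat: 6:36 AM–2:43 PM = 8 h 7 min; less 30 min break → 7 h 37 min
Total worked: 30 h 10 min = 30.17 h.
Threshold 40 h → overtime 0 h 0 min, regular 30 h 10 min.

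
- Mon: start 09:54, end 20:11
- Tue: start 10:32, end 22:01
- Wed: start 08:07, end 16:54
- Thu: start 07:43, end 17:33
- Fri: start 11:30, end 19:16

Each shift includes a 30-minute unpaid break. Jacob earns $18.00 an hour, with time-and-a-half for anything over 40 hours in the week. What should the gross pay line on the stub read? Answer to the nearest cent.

$872.55

Mon: 09:54–20:11 = 10 h 17 min; less 30 min break → 9 h 47 min
Tue: 10:32–22:01 = 11 h 29 min; less 30 min break → 10 h 59 min
Wed: 08:07–16:54 = 8 h 47 min; less 30 min break → 8 h 17 min
Thu: 07:43–17:33 = 9 h 50 min; less 30 min break → 9 h 20 min
Fri: 11:30–19:16 = 7 h 46 min; less 30 min break → 7 h 16 min
Total worked: 45 h 39 min = 2739 min.
Regular 40 h 0 min = 2400 min at $18.00/h; overtime 5 h 39 min = 339 min at $27.00/h.
Pay = (2400 × $18.00 + 339 × $27.00) ÷ 60 = $872.55.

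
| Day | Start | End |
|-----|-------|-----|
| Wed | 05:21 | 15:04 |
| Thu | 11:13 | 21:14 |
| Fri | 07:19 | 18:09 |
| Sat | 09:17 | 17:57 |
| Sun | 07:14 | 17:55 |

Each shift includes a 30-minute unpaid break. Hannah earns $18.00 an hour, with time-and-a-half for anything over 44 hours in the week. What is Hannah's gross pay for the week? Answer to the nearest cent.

Wed: 05:21–15:04 = 9 h 43 min; less 30 min break → 9 h 13 min
Thu: 11:13–21:14 = 10 h 1 min; less 30 min break → 9 h 31 min
Fri: 07:19–18:09 = 10 h 50 min; less 30 min break → 10 h 20 min
Sat: 09:17–17:57 = 8 h 40 min; less 30 min break → 8 h 10 min
Sun: 07:14–17:55 = 10 h 41 min; less 30 min break → 10 h 11 min
Total worked: 47 h 25 min = 2845 min.
Regular 44 h 0 min = 2640 min at $18.00/h; overtime 3 h 25 min = 205 min at $27.00/h.
Pay = (2640 × $18.00 + 205 × $27.00) ÷ 60 = $884.25.

$884.25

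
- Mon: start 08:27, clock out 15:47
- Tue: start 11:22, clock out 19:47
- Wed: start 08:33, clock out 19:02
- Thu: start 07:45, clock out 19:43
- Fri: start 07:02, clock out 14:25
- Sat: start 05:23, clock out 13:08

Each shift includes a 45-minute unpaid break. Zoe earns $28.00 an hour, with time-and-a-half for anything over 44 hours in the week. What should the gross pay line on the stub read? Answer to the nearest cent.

$1435.00

Mon: 08:27–15:47 = 7 h 20 min; less 45 min break → 6 h 35 min
Tue: 11:22–19:47 = 8 h 25 min; less 45 min break → 7 h 40 min
Wed: 08:33–19:02 = 10 h 29 min; less 45 min break → 9 h 44 min
Thu: 07:45–19:43 = 11 h 58 min; less 45 min break → 11 h 13 min
Fri: 07:02–14:25 = 7 h 23 min; less 45 min break → 6 h 38 min
Sat: 05:23–13:08 = 7 h 45 min; less 45 min break → 7 h 0 min
Total worked: 48 h 50 min = 2930 min.
Regular 44 h 0 min = 2640 min at $28.00/h; overtime 4 h 50 min = 290 min at $42.00/h.
Pay = (2640 × $28.00 + 290 × $42.00) ÷ 60 = $1435.00.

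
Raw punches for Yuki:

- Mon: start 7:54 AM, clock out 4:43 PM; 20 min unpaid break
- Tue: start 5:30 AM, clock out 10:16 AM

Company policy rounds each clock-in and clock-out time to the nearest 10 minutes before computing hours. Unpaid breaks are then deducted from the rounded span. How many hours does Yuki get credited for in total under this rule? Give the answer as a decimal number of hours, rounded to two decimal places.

Mon: in 7:54 AM→7:50 AM, out 4:43 PM→4:40 PM; 8 h 50 min − 20 min = 8 h 30 min
Tue: in 5:30 AM→5:30 AM, out 10:16 AM→10:20 AM; 4 h 50 min
Total credited: 13 h 20 min.

13.33 hours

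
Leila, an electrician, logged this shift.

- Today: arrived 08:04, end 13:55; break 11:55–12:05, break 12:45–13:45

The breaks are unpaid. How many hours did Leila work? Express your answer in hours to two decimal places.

Today: 08:04–13:55 = 5 h 51 min; less 70 min break → 4 h 41 min

4.68 hours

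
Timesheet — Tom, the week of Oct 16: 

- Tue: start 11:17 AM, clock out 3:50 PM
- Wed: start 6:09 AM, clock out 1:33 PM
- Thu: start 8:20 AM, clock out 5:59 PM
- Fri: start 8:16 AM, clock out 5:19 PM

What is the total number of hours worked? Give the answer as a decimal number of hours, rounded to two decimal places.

Tue: 11:17 AM–3:50 PM = 4 h 33 min
Wed: 6:09 AM–1:33 PM = 7 h 24 min
Thu: 8:20 AM–5:59 PM = 9 h 39 min
Fri: 8:16 AM–5:19 PM = 9 h 3 min
Total: 4 h 33 min + 7 h 24 min + 9 h 39 min + 9 h 3 min = 30 h 39 min.

30.65 hours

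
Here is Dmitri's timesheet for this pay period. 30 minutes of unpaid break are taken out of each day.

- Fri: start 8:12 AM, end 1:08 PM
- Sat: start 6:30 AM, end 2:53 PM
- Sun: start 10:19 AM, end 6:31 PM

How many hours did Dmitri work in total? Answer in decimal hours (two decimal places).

20.02 hours

Fri: 8:12 AM–1:08 PM = 4 h 56 min; less 30 min break → 4 h 26 min
Sat: 6:30 AM–2:53 PM = 8 h 23 min; less 30 min break → 7 h 53 min
Sun: 10:19 AM–6:31 PM = 8 h 12 min; less 30 min break → 7 h 42 min
Total: 4 h 26 min + 7 h 53 min + 7 h 42 min = 20 h 1 min.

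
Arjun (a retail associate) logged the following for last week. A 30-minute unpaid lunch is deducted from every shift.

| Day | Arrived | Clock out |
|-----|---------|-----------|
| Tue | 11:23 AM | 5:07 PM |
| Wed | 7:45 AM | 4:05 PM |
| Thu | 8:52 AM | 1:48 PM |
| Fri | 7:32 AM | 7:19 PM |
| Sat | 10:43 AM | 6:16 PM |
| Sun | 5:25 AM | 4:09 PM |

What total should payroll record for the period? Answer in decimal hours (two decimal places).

46.07 hours

Tue: 11:23 AM–5:07 PM = 5 h 44 min; less 30 min break → 5 h 14 min
Wed: 7:45 AM–4:05 PM = 8 h 20 min; less 30 min break → 7 h 50 min
Thu: 8:52 AM–1:48 PM = 4 h 56 min; less 30 min break → 4 h 26 min
Fri: 7:32 AM–7:19 PM = 11 h 47 min; less 30 min break → 11 h 17 min
Sat: 10:43 AM–6:16 PM = 7 h 33 min; less 30 min break → 7 h 3 min
Sun: 5:25 AM–4:09 PM = 10 h 44 min; less 30 min break → 10 h 14 min
Total: 5 h 14 min + 7 h 50 min + 4 h 26 min + 11 h 17 min + 7 h 3 min + 10 h 14 min = 46 h 4 min.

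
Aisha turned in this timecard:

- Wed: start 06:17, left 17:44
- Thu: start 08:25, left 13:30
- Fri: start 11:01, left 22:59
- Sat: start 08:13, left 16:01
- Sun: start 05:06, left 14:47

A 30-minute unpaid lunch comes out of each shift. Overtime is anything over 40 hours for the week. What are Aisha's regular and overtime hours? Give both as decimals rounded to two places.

Wed: 06:17–17:44 = 11 h 27 min; less 30 min break → 10 h 57 min
Thu: 08:25–13:30 = 5 h 5 min; less 30 min break → 4 h 35 min
Fri: 11:01–22:59 = 11 h 58 min; less 30 min break → 11 h 28 min
Sat: 08:13–16:01 = 7 h 48 min; less 30 min break → 7 h 18 min
Sun: 05:06–14:47 = 9 h 41 min; less 30 min break → 9 h 11 min
Total worked: 43 h 29 min = 43.48 h.
Threshold 40 h → overtime 3 h 29 min, regular 40 h 0 min.

Regular 40.00 hours, overtime 3.48 hours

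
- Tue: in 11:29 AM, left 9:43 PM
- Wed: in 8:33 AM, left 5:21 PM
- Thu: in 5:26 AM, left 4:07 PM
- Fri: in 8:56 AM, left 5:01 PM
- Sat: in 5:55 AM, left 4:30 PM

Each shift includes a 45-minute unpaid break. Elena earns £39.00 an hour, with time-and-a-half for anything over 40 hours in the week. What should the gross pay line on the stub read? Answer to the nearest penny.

£1831.05

Tue: 11:29 AM–9:43 PM = 10 h 14 min; less 45 min break → 9 h 29 min
Wed: 8:33 AM–5:21 PM = 8 h 48 min; less 45 min break → 8 h 3 min
Thu: 5:26 AM–4:07 PM = 10 h 41 min; less 45 min break → 9 h 56 min
Fri: 8:56 AM–5:01 PM = 8 h 5 min; less 45 min break → 7 h 20 min
Sat: 5:55 AM–4:30 PM = 10 h 35 min; less 45 min break → 9 h 50 min
Total worked: 44 h 38 min = 2678 min.
Regular 40 h 0 min = 2400 min at £39.00/h; overtime 4 h 38 min = 278 min at £58.50/h.
Pay = (2400 × £39.00 + 278 × £58.50) ÷ 60 = £1831.05.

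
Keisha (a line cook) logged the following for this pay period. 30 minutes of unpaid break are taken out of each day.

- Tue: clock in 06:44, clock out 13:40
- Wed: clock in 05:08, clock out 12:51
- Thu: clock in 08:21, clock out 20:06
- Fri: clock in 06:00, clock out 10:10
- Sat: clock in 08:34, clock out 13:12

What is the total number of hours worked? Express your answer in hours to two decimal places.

Tue: 06:44–13:40 = 6 h 56 min; less 30 min break → 6 h 26 min
Wed: 05:08–12:51 = 7 h 43 min; less 30 min break → 7 h 13 min
Thu: 08:21–20:06 = 11 h 45 min; less 30 min break → 11 h 15 min
Fri: 06:00–10:10 = 4 h 10 min; less 30 min break → 3 h 40 min
Sat: 08:34–13:12 = 4 h 38 min; less 30 min break → 4 h 8 min
Total: 6 h 26 min + 7 h 13 min + 11 h 15 min + 3 h 40 min + 4 h 8 min = 32 h 42 min.

32.70 hours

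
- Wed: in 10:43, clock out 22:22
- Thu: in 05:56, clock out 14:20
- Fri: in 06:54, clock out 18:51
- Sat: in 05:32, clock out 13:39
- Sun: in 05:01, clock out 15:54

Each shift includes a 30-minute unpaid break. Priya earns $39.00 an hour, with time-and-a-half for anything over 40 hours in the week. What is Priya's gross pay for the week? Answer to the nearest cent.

$2057.25

Wed: 10:43–22:22 = 11 h 39 min; less 30 min break → 11 h 9 min
Thu: 05:56–14:20 = 8 h 24 min; less 30 min break → 7 h 54 min
Fri: 06:54–18:51 = 11 h 57 min; less 30 min break → 11 h 27 min
Sat: 05:32–13:39 = 8 h 7 min; less 30 min break → 7 h 37 min
Sun: 05:01–15:54 = 10 h 53 min; less 30 min break → 10 h 23 min
Total worked: 48 h 30 min = 2910 min.
Regular 40 h 0 min = 2400 min at $39.00/h; overtime 8 h 30 min = 510 min at $58.50/h.
Pay = (2400 × $39.00 + 510 × $58.50) ÷ 60 = $2057.25.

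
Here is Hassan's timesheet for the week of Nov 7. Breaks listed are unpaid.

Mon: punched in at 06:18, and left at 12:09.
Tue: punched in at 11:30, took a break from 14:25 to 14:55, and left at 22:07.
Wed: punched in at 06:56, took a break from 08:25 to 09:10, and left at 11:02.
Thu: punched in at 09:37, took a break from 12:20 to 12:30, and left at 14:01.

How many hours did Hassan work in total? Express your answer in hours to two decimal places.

Mon: 06:18–12:09 = 5 h 51 min
Tue: 11:30–22:07 = 10 h 37 min; less 30 min break → 10 h 7 min
Wed: 06:56–11:02 = 4 h 6 min; less 45 min break → 3 h 21 min
Thu: 09:37–14:01 = 4 h 24 min; less 10 min break → 4 h 14 min
Total: 5 h 51 min + 10 h 7 min + 3 h 21 min + 4 h 14 min = 23 h 33 min.

23.55 hours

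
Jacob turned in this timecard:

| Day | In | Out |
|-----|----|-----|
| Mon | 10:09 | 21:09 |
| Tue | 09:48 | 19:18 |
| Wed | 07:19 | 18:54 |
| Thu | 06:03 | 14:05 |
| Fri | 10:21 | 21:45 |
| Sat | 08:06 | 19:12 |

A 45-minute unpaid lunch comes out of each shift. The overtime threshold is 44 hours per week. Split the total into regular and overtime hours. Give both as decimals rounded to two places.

Mon: 10:09–21:09 = 11 h 0 min; less 45 min break → 10 h 15 min
Tue: 09:48–19:18 = 9 h 30 min; less 45 min break → 8 h 45 min
Wed: 07:19–18:54 = 11 h 35 min; less 45 min break → 10 h 50 min
Thu: 06:03–14:05 = 8 h 2 min; less 45 min break → 7 h 17 min
Fri: 10:21–21:45 = 11 h 24 min; less 45 min break → 10 h 39 min
Sat: 08:06–19:12 = 11 h 6 min; less 45 min break → 10 h 21 min
Total worked: 58 h 7 min = 58.12 h.
Threshold 44 h → overtime 14 h 7 min, regular 44 h 0 min.

Regular 44.00 hours, overtime 14.12 hours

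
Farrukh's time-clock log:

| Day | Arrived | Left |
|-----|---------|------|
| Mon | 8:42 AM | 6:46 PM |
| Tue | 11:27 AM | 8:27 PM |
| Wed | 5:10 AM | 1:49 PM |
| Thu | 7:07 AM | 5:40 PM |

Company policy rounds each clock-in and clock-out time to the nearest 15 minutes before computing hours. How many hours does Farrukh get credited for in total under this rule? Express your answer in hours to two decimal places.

38.25 hours

Mon: in 8:42 AM→8:45 AM, out 6:46 PM→6:45 PM; 10 h 0 min
Tue: in 11:27 AM→11:30 AM, out 8:27 PM→8:30 PM; 9 h 0 min
Wed: in 5:10 AM→5:15 AM, out 1:49 PM→1:45 PM; 8 h 30 min
Thu: in 7:07 AM→7:00 AM, out 5:40 PM→5:45 PM; 10 h 45 min
Total credited: 38 h 15 min.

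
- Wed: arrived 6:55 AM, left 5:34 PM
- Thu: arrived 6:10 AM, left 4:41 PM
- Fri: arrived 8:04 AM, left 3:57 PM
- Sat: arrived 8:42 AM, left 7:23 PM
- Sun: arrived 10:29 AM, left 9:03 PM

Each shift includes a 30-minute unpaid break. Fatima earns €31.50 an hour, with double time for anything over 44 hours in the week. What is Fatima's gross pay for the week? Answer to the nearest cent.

Wed: 6:55 AM–5:34 PM = 10 h 39 min; less 30 min break → 10 h 9 min
Thu: 6:10 AM–4:41 PM = 10 h 31 min; less 30 min break → 10 h 1 min
Fri: 8:04 AM–3:57 PM = 7 h 53 min; less 30 min break → 7 h 23 min
Sat: 8:42 AM–7:23 PM = 10 h 41 min; less 30 min break → 10 h 11 min
Sun: 10:29 AM–9:03 PM = 10 h 34 min; less 30 min break → 10 h 4 min
Total worked: 47 h 48 min = 2868 min.
Regular 44 h 0 min = 2640 min at €31.50/h; overtime 3 h 48 min = 228 min at €63.00/h.
Pay = (2640 × €31.50 + 228 × €63.00) ÷ 60 = €1625.40.

€1625.40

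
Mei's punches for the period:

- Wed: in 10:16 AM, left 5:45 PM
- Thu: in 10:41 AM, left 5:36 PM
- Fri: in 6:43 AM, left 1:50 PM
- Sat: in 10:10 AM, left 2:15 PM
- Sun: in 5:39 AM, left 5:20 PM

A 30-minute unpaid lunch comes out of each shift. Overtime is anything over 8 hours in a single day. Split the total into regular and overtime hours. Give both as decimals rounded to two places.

Regular 31.60 hours, overtime 3.18 hours

Wed: 10:16 AM–5:45 PM = 7 h 29 min; less 30 min break → 6 h 59 min
Thu: 10:41 AM–5:36 PM = 6 h 55 min; less 30 min break → 6 h 25 min
Fri: 6:43 AM–1:50 PM = 7 h 7 min; less 30 min break → 6 h 37 min
Sat: 10:10 AM–2:15 PM = 4 h 5 min; less 30 min break → 3 h 35 min
Sun: 5:39 AM–5:20 PM = 11 h 41 min; less 30 min break → 11 h 11 min
Wed reg 6 h 59 min / OT 0 h 0 min; Thu reg 6 h 25 min / OT 0 h 0 min; Fri reg 6 h 37 min / OT 0 h 0 min; Sat reg 3 h 35 min / OT 0 h 0 min; Sun reg 8 h 0 min / OT 3 h 11 min.
Totals: regular 31 h 36 min, overtime 3 h 11 min.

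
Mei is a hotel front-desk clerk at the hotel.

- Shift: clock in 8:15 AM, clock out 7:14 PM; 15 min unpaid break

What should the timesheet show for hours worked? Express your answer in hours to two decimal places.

10.73 hours

Shift: 8:15 AM–7:14 PM = 10 h 59 min; less 15 min break → 10 h 44 min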